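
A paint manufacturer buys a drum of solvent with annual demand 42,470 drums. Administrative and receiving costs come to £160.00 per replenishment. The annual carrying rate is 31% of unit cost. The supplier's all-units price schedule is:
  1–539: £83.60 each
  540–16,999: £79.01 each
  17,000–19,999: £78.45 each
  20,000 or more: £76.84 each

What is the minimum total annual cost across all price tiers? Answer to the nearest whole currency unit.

TC* ≈ £3,373,799

Holding cost per unit per year at price C is H = 0.31·C.
Candidates are each tier's EOQ (if it falls in that tier) and each price-break quantity.
Tier 1 (£83.60): EOQ = 724.2 exceeds tier's upper bound 539, so this tier is dominated.
EOQ at £79.01 = 744.9 (feasible in tier 2): TC = 42,470×£79.01 + (42,470/744.9)×160 + (744.9/2)×0.31×£79.01 = £3,373,799.45.
EOQ at £78.45 = 747.5 < 17000, so use break Q=17000: TC = 42,470×£78.45 + (42,470/17000.0)×160 + (17000.0/2)×0.31×£78.45 = £3,538,886.97.
EOQ at £76.84 = 755.3 < 20000, so use break Q=20000: TC = 42,470×£76.84 + (42,470/20000.0)×160 + (20000.0/2)×0.31×£76.84 = £3,501,938.56.
Lowest total cost among the candidates is at Q = 744.9.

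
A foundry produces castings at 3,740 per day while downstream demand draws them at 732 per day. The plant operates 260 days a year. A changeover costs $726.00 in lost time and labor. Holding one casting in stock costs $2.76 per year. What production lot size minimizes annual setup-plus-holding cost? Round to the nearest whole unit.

Annual demand D = 732 × 260 = 190,320.
Production build-up factor (1 − d/p) = 1 − 732/3,740 = 0.8043.
Q* = √(2DS / (H(1 − d/p))) = √(2 × 190,320 × 726 / (2.76 × 0.8043)).
= √(276,344,640 / 2.2198) ≈ 11157.525.

Q* ≈ 11,158 castings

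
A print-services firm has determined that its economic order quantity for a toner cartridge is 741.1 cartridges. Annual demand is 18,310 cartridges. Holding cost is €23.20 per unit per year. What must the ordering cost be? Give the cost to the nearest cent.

Invert the EOQ relation Q*² = 2DS/H.
From Q* = √(2DS/H): S = Q*²H / (2D) = 741.1² × 23.2 / (2 × 18,310) = 347.9552.

S ≈ €347.96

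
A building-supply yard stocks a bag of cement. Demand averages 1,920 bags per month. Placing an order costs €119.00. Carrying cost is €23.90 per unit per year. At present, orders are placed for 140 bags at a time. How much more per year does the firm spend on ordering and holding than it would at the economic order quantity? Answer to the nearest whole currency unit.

Extra cost ≈ €9,809 per year

Annual demand D = 1,920 × 12 = 23,040.
EOQ = √(2DS/H) = √(2 × 23,040 × 119 / 23.9) ≈ 478.99.
Cost at Q* = (D/Q*)S + (Q*/2)H = √(2DSH) ≈ €11,447.97.
Cost at Q = 140: (23,040/140)×119 + (140/2)×23.9 = €19,584.00 + €1,673.00 = €21,257.00.
Excess = €21,257.00 − €11,447.97 = €9,809.03.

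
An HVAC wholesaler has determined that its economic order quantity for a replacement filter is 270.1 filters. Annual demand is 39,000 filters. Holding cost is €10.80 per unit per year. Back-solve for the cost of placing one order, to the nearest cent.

Invert the EOQ relation Q*² = 2DS/H.
From Q* = √(2DS/H): S = Q*²H / (2D) = 270.1² × 10.8 / (2 × 39,000) = 10.1013.

S ≈ €10.10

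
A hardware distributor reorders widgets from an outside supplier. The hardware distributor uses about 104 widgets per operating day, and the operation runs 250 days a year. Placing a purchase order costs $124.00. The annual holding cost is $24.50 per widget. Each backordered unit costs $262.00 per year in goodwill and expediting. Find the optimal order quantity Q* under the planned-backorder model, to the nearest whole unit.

Annual demand D = 104 × 250 = 26,000.
With planned backorders, Q* = √(2DS/H) · √((H+B)/B).
√(2DS/H) = √(2 × 26,000 × 124 / 24.5) = 513.014.
√((H+B)/B) = √((24.5+262)/262) = 1.0457.
Q* ≈ 536.465.

Q* ≈ 536 widgets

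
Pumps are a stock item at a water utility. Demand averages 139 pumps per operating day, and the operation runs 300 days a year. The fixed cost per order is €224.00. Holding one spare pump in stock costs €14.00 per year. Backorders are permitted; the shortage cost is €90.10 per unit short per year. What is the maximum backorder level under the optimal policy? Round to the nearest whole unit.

Annual demand D = 139 × 300 = 41,700.
With planned backorders, Q* = √(2DS/H) · √((H+B)/B).
√(2DS/H) = √(2 × 41,700 × 224 / 14) = 1155.162.
√((H+B)/B) = √((14+90.1)/90.1) = 1.0749.
Q* ≈ 1241.669.
S* = Q* · H/(H+B) = 1241.669 × 14/104.1 ≈ 166.987.

S* ≈ 167 pumps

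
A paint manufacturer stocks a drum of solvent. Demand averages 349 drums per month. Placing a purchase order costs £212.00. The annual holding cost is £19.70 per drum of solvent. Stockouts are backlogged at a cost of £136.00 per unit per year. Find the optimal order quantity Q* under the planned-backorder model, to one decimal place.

Annual demand D = 349 × 12 = 4,188.
With planned backorders, Q* = √(2DS/H) · √((H+B)/B).
√(2DS/H) = √(2 × 4,188 × 212 / 19.7) = 300.229.
√((H+B)/B) = √((19.7+136)/136) = 1.0700.
Q* ≈ 321.239.

Q* ≈ 321.2 drums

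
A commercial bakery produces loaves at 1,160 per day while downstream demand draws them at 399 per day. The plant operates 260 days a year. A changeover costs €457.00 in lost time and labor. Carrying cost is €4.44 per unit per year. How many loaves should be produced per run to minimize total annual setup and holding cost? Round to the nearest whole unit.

Q* ≈ 5,705 loaves

Annual demand D = 399 × 260 = 103,740.
Production build-up factor (1 − d/p) = 1 − 399/1,160 = 0.6560.
Q* = √(2DS / (H(1 − d/p))) = √(2 × 103,740 × 457 / (4.44 × 0.6560)).
= √(94,818,360 / 2.9128) ≈ 5705.470.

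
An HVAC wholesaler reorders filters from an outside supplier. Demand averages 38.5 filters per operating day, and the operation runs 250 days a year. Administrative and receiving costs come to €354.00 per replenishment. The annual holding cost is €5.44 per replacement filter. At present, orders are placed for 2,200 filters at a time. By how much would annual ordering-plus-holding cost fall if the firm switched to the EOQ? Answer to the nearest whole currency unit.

Annual demand D = 38.5 × 250 = 9,625.
EOQ = √(2DS/H) = √(2 × 9,625 × 354 / 5.44) ≈ 1119.23.
Cost at Q* = (D/Q*)S + (Q*/2)H = √(2DSH) ≈ €6,088.59.
Cost at Q = 2,200: (9,625/2,200)×354 + (2,200/2)×5.44 = €1,548.75 + €5,984.00 = €7,532.75.
Excess = €7,532.75 − €6,088.59 = €1,444.16.

Extra cost ≈ €1,444 per year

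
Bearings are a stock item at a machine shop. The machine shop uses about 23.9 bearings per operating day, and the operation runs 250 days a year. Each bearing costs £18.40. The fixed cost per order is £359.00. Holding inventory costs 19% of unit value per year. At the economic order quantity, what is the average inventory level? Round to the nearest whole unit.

Average inventory ≈ 554 bearings

Annual demand D = 23.9 × 250 = 5,975.
Holding cost H = 0.19 × £18.40 = £3.4960 per unit per year.
The optimal lot size = √(2DS/H) = √(2 × 5,975 × 359 / 3.496) ≈ 1107.76.
Average inventory = Q*/2 ≈ 1107.76 / 2 = 553.880.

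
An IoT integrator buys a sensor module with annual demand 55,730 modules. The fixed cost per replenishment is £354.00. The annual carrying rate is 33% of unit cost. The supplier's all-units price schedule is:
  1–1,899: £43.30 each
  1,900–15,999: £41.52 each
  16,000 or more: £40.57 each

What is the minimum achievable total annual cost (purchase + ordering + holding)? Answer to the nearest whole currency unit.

Holding cost per unit per year at price C is H = 0.33·C.
Candidates are each tier's EOQ (if it falls in that tier) and each price-break quantity.
EOQ at £43.30 = 1661.7 (feasible in tier 1): TC = 55,730×£43.30 + (55,730/1661.7)×354 + (1661.7/2)×0.33×£43.30 = £2,436,853.45.
EOQ at £41.52 = 1697.0 < 1900, so use break Q=1900: TC = 55,730×£41.52 + (55,730/1900.0)×354 + (1900.0/2)×0.33×£41.52 = £2,337,309.50.
EOQ at £40.57 = 1716.7 < 16000, so use break Q=16000: TC = 55,730×£40.57 + (55,730/16000.0)×354 + (16000.0/2)×0.33×£40.57 = £2,369,303.93.
Lowest total cost among the candidates is at Q = 1900.0.

TC* ≈ £2,337,309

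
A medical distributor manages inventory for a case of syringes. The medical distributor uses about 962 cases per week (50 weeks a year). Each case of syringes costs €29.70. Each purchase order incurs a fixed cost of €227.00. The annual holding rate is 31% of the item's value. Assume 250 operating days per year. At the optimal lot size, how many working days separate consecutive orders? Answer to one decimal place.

Annual demand D = 962 × 50 = 48,100.
Holding cost H = 0.31 × €29.70 = €9.2070 per unit per year.
Q* = √(2DS/H) = √(2 × 48,100 × 227 / 9.207) ≈ 1540.07.
Cycle time = Q*/D × 250 = 1540.07 / 48,100 × 250 ≈ 8.005 days.

T ≈ 8.0 days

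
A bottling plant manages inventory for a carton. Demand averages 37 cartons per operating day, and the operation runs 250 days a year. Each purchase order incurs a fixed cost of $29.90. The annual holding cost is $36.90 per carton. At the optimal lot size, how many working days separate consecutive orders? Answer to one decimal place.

T ≈ 3.3 days

Annual demand D = 37 × 250 = 9,250.
EOQ = √(2DS/H) = √(2 × 9,250 × 29.9 / 36.9) ≈ 122.44.
Cycle time = Q*/D × 250 = 122.44 / 9,250 × 250 ≈ 3.309 days.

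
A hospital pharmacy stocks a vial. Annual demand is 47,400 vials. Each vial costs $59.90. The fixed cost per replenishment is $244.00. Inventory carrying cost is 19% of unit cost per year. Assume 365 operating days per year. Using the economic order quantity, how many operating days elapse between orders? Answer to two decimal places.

T ≈ 10.98 days

Holding cost H = 0.19 × $59.90 = $11.3810 per unit per year.
The optimal lot size = √(2DS/H) = √(2 × 47,400 × 244 / 11.381) ≈ 1425.64.
Cycle time = Q*/D × 365 = 1425.64 / 47,400 × 365 ≈ 10.978 days.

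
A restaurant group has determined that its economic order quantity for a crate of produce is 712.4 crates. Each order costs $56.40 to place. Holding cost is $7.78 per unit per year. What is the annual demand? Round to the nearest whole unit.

D ≈ 35,004 crates per year

Invert the EOQ relation Q*² = 2DS/H.
From Q* = √(2DS/H): D = Q*²H / (2S) = 712.4² × 7.78 / (2 × 56.4) = 35004.052.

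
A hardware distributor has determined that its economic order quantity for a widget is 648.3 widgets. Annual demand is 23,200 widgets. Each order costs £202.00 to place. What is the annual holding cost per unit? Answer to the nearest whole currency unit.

H ≈ £22

The basic EOQ model gives Q* = √(2DS/H); rearrange for the unknown.
From Q* = √(2DS/H): H = 2DS / Q*² = 2 × 23,200 × 202 / 648.3² = 22.3006.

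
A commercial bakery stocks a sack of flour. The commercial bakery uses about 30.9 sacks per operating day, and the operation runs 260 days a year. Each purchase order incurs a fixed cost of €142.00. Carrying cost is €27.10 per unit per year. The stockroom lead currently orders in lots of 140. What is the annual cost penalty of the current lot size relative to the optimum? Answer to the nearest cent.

Annual demand D = 30.9 × 260 = 8,034.
EOQ = √(2DS/H) = √(2 × 8,034 × 142 / 27.1) ≈ 290.16.
Cost at Q* = (D/Q*)S + (Q*/2)H = √(2DSH) ≈ €7,863.39.
Cost at Q = 140: (8,034/140)×142 + (140/2)×27.1 = €8,148.77 + €1,897.00 = €10,045.77.
Excess = €10,045.77 − €7,863.39 = €2,182.38.

Extra cost ≈ €2,182.38 per year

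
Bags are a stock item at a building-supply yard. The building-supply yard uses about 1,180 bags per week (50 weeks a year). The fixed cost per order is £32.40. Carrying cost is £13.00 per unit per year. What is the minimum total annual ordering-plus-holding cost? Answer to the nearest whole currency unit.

Annual demand D = 1,180 × 50 = 59,000.
EOQ = √(2DS/H) = √(2 × 59,000 × 32.4 / 13) ≈ 542.30.
At Q*, ordering cost (D/Q*)S equals holding cost (Q*/2)H, each = √(DSH/2).
Minimum total = √(2DSH) = √(2 × 59,000 × 32.4 × 13) ≈ 7049.936.

TC* ≈ £7,050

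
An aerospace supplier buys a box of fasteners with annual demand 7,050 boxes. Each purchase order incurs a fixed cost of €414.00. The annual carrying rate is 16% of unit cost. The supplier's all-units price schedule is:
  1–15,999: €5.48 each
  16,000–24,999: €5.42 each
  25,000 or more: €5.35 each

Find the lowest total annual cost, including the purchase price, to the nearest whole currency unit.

Holding cost per unit per year at price C is H = 0.16·C.
Evaluate total cost at each tier's feasible EOQ or, if the EOQ is below the tier, at the tier's minimum quantity.
EOQ at €5.48 = 2580.2 (feasible in tier 1): TC = 7,050×€5.48 + (7,050/2580.2)×414 + (2580.2/2)×0.16×€5.48 = €40,896.35.
EOQ at €5.42 = 2594.5 < 16000, so use break Q=16000: TC = 7,050×€5.42 + (7,050/16000.0)×414 + (16000.0/2)×0.16×€5.42 = €45,331.02.
EOQ at €5.35 = 2611.4 < 25000, so use break Q=25000: TC = 7,050×€5.35 + (7,050/25000.0)×414 + (25000.0/2)×0.16×€5.35 = €48,534.25.
Lowest total cost among the candidates is at Q = 2580.2.

TC* ≈ €40,896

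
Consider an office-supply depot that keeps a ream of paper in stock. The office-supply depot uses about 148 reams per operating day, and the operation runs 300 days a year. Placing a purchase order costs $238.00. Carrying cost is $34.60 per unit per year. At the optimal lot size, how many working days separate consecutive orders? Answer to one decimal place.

Annual demand D = 148 × 300 = 44,400.
The optimal lot size = √(2DS/H) = √(2 × 44,400 × 238 / 34.6) ≈ 781.55.
Cycle time = Q*/D × 300 = 781.55 / 44,400 × 300 ≈ 5.281 days.

T ≈ 5.3 days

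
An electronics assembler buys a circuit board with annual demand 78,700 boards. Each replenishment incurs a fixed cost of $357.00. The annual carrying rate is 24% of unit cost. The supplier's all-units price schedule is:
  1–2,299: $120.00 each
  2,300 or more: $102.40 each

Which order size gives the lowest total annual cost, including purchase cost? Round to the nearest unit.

Q* ≈ 2,300 boards

Holding cost per unit per year at price C is H = 0.24·C.
For each price level, check whether its EOQ is feasible; otherwise the best quantity at that price is the breakpoint.
EOQ at $120.00 = 1396.8 (feasible in tier 1): TC = 78,700×$120.00 + (78,700/1396.8)×357 + (1396.8/2)×0.24×$120.00 = $9,484,228.40.
EOQ at $102.40 = 1512.1 < 2300, so use break Q=2300: TC = 78,700×$102.40 + (78,700/2300.0)×357 + (2300.0/2)×0.24×$102.40 = $8,099,358.01.
Lowest total cost is $8,099,358.01 at Q = 2300.0.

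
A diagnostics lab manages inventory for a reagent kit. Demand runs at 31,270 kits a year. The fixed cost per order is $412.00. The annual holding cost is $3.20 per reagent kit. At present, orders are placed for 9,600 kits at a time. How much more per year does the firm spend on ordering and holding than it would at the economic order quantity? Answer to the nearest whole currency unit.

Extra cost ≈ $7,622 per year

EOQ = √(2DS/H) = √(2 × 31,270 × 412 / 3.2) ≈ 2837.61.
Cost at Q* = (D/Q*)S + (Q*/2)H = √(2DSH) ≈ $9,080.35.
Cost at Q = 9,600: (31,270/9,600)×412 + (9,600/2)×3.2 = $1,342.00 + $15,360.00 = $16,702.00.
Excess = $16,702.00 − $9,080.35 = $7,621.66.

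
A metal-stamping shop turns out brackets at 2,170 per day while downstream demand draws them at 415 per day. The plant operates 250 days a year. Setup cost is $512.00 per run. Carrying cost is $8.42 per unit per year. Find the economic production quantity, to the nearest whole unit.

Annual demand D = 415 × 250 = 103,750.
Production build-up factor (1 − d/p) = 1 − 415/2,170 = 0.8088.
Q* = √(2DS / (H(1 − d/p))) = √(2 × 103,750 × 512 / (8.42 × 0.8088)).
= √(106,240,000 / 6.8097) ≈ 3949.838.

Q* ≈ 3,950 brackets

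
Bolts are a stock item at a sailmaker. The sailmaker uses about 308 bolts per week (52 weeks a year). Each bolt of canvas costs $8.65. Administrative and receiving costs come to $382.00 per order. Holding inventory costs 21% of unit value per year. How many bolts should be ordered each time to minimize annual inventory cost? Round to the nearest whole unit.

Q* ≈ 2,595 bolts

Annual demand D = 308 × 52 = 16,016.
Holding cost H = 0.21 × $8.65 = $1.8165 per unit per year.
EOQ = √(2DS / H) = √(2 × 16,016 × 382 / 1.8165).
= √(12,236,224 / 1.8165) = √6,736,154.1426 ≈ 2595.410.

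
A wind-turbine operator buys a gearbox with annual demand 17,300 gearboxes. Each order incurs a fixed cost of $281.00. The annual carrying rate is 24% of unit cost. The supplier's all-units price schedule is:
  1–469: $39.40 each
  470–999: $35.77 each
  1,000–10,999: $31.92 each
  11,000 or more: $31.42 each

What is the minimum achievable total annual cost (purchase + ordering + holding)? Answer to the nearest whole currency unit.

Holding cost per unit per year at price C is H = 0.24·C.
Evaluate total cost at each tier's feasible EOQ or, if the EOQ is below the tier, at the tier's minimum quantity.
Tier 1 ($39.40): EOQ = 1014.0 exceeds tier's upper bound 469, so this tier is dominated.
Tier 2 ($35.77): EOQ = 1064.2 exceeds tier's upper bound 999, so this tier is dominated.
EOQ at $31.92 = 1126.6 (feasible in tier 3): TC = 17,300×$31.92 + (17,300/1126.6)×281 + (1126.6/2)×0.24×$31.92 = $560,846.35.
EOQ at $31.42 = 1135.5 < 11000, so use break Q=11000: TC = 17,300×$31.42 + (17,300/11000.0)×281 + (11000.0/2)×0.24×$31.42 = $585,482.34.
Lowest total cost among the candidates is at Q = 1126.6.

TC* ≈ $560,846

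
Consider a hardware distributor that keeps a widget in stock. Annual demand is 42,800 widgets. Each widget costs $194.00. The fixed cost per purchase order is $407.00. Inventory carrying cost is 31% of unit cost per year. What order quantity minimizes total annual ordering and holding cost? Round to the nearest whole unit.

Q* ≈ 761 widgets

Holding cost H = 0.31 × $194.00 = $60.1400 per unit per year.
EOQ = √(2DS / H) = √(2 × 42,800 × 407 / 60.14).
= √(34,839,200 / 60.14) = √579,301.6295 ≈ 761.119.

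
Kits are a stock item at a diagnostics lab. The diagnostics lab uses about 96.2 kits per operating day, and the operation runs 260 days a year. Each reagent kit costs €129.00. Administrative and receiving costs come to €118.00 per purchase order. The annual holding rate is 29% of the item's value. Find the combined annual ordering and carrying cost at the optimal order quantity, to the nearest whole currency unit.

TC* ≈ €14,860

Annual demand D = 96.2 × 260 = 25,012.
Holding cost H = 0.29 × €129.00 = €37.4100 per unit per year.
EOQ = √(2DS/H) = √(2 × 25,012 × 118 / 37.41) ≈ 397.22.
At the optimum the two cost components are equal, so total cost = 2·(Q*/2)H = Q*·H.
Minimum total = √(2DSH) = √(2 × 25,012 × 118 × 37.41) ≈ 14860.180.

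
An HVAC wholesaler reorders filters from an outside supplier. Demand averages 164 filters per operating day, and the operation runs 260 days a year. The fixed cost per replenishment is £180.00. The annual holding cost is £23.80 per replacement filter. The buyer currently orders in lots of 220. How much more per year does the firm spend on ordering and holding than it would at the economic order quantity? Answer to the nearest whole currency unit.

Extra cost ≈ £18,391 per year

Annual demand D = 164 × 260 = 42,640.
EOQ = √(2DS/H) = √(2 × 42,640 × 180 / 23.8) ≈ 803.10.
Cost at Q* = (D/Q*)S + (Q*/2)H = √(2DSH) ≈ £19,113.86.
Cost at Q = 220: (42,640/220)×180 + (220/2)×23.8 = £34,887.27 + £2,618.00 = £37,505.27.
Excess = £37,505.27 − £19,113.86 = £18,391.42.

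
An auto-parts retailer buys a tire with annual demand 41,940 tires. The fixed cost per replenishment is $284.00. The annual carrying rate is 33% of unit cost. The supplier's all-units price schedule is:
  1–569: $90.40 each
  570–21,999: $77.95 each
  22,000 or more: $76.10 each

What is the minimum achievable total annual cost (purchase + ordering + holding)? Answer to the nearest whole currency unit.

Holding cost per unit per year at price C is H = 0.33·C.
Evaluate total cost at each tier's feasible EOQ or, if the EOQ is below the tier, at the tier's minimum quantity.
Tier 1 ($90.40): EOQ = 893.6 exceeds tier's upper bound 569, so this tier is dominated.
EOQ at $77.95 = 962.3 (feasible in tier 2): TC = 41,940×$77.95 + (41,940/962.3)×284 + (962.3/2)×0.33×$77.95 = $3,293,977.46.
EOQ at $76.10 = 974.0 < 22000, so use break Q=22000: TC = 41,940×$76.10 + (41,940/22000.0)×284 + (22000.0/2)×0.33×$76.10 = $3,468,418.41.
Lowest total cost among the candidates is at Q = 962.3.

TC* ≈ $3,293,977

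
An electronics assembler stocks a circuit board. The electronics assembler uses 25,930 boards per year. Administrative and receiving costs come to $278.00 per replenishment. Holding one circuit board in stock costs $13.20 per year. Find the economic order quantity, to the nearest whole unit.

Q* ≈ 1,045 boards

EOQ = √(2DS / H) = √(2 × 25,930 × 278 / 13.2).
= √(14,417,080 / 13.2) = √1,092,203.0303 ≈ 1045.085.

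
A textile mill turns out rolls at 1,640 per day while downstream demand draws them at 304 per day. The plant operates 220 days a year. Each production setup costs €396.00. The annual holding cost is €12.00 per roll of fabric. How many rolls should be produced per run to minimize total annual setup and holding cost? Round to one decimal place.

Q* ≈ 2,327.8 rolls

Annual demand D = 304 × 220 = 66,880.
Production build-up factor (1 − d/p) = 1 − 304/1,640 = 0.8146.
Q* = √(2DS / (H(1 − d/p))) = √(2 × 66,880 × 396 / (12 × 0.8146)).
= √(52,968,960 / 9.7756) ≈ 2327.763.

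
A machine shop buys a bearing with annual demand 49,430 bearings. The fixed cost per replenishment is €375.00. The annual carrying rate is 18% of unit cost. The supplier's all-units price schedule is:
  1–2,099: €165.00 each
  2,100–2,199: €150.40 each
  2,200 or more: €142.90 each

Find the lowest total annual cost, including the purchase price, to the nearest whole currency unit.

Holding cost per unit per year at price C is H = 0.18·C.
Evaluate total cost at each tier's feasible EOQ or, if the EOQ is below the tier, at the tier's minimum quantity.
EOQ at €165.00 = 1117.2 (feasible in tier 1): TC = 49,430×€165.00 + (49,430/1117.2)×375 + (1117.2/2)×0.18×€165.00 = €8,189,132.12.
EOQ at €150.40 = 1170.2 < 2100, so use break Q=2100: TC = 49,430×€150.40 + (49,430/2100.0)×375 + (2100.0/2)×0.18×€150.40 = €7,471,524.39.
EOQ at €142.90 = 1200.5 < 2200, so use break Q=2200: TC = 49,430×€142.90 + (49,430/2200.0)×375 + (2200.0/2)×0.18×€142.90 = €7,100,266.77.
Lowest total cost among the candidates is at Q = 2200.0.

TC* ≈ €7,100,267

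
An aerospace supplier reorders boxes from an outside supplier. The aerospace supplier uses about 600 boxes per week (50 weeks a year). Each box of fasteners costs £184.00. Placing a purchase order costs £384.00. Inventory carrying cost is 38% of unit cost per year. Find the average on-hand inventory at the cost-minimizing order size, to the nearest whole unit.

Average inventory ≈ 287 boxes

Annual demand D = 600 × 50 = 30,000.
Holding cost H = 0.38 × £184.00 = £69.9200 per unit per year.
Q* = √(2DS/H) = √(2 × 30,000 × 384 / 69.92) ≈ 574.04.
Average inventory = Q*/2 ≈ 574.04 / 2 = 287.019.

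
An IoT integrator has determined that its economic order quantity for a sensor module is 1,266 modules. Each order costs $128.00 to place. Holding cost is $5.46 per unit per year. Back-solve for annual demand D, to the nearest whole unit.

D ≈ 34,184 modules per year

Squaring Q* = √(2DS/H) gives Q*² = 2DS/H.
From Q* = √(2DS/H): D = Q*²H / (2S) = 1,266² × 5.46 / (2 × 128) = 34183.780.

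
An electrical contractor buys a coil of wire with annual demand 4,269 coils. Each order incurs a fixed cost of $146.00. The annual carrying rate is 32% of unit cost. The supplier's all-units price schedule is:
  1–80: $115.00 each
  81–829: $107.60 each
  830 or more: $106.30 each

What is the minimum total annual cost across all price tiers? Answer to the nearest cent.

TC* ≈ $465,895.82

Holding cost per unit per year at price C is H = 0.32·C.
For each price level, check whether its EOQ is feasible; otherwise the best quantity at that price is the breakpoint.
Tier 1 ($115.00): EOQ = 184.0 exceeds tier's upper bound 80, so this tier is dominated.
EOQ at $107.60 = 190.3 (feasible in tier 2): TC = 4,269×$107.60 + (4,269/190.3)×146 + (190.3/2)×0.32×$107.60 = $465,895.82.
EOQ at $106.30 = 191.4 < 830, so use break Q=830: TC = 4,269×$106.30 + (4,269/830.0)×146 + (830.0/2)×0.32×$106.30 = $468,662.27.
Lowest total cost among the candidates is at Q = 190.3.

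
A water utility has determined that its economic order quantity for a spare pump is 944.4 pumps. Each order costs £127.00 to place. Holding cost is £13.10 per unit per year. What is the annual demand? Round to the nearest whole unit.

D ≈ 45,999 pumps per year

Squaring Q* = √(2DS/H) gives Q*² = 2DS/H.
From Q* = √(2DS/H): D = Q*²H / (2S) = 944.4² × 13.1 / (2 × 127) = 45999.121.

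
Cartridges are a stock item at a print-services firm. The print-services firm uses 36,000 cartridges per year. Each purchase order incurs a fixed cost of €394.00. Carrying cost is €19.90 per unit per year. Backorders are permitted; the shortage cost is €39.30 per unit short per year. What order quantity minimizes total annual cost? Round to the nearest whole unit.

Q* ≈ 1,465 cartridges

With planned backorders, Q* = √(2DS/H) · √((H+B)/B).
√(2DS/H) = √(2 × 36,000 × 394 / 19.9) = 1193.955.
√((H+B)/B) = √((19.9+39.3)/39.3) = 1.2273.
Q* ≈ 1465.387.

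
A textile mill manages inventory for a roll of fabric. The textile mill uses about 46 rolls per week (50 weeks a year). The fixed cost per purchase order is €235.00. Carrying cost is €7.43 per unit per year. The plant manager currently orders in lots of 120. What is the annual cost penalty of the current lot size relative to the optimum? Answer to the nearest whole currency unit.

Extra cost ≈ €2,116 per year

Annual demand D = 46 × 50 = 2,300.
EOQ = √(2DS/H) = √(2 × 2,300 × 235 / 7.43) ≈ 381.43.
Cost at Q* = (D/Q*)S + (Q*/2)H = √(2DSH) ≈ €2,834.05.
Cost at Q = 120: (2,300/120)×235 + (120/2)×7.43 = €4,504.17 + €445.80 = €4,949.97.
Excess = €4,949.97 − €2,834.05 = €2,115.92.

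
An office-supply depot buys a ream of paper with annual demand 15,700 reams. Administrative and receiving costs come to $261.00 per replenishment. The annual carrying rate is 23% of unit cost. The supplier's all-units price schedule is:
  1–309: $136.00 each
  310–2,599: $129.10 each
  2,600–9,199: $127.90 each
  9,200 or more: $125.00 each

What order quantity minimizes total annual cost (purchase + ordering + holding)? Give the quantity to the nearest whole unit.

Q* ≈ 525 reams

Holding cost per unit per year at price C is H = 0.23·C.
Candidates are each tier's EOQ (if it falls in that tier) and each price-break quantity.
Tier 1 ($136.00): EOQ = 511.9 exceeds tier's upper bound 309, so this tier is dominated.
EOQ at $129.10 = 525.4 (feasible in tier 2): TC = 15,700×$129.10 + (15,700/525.4)×261 + (525.4/2)×0.23×$129.10 = $2,042,469.55.
EOQ at $127.90 = 527.8 < 2600, so use break Q=2600: TC = 15,700×$127.90 + (15,700/2600.0)×261 + (2600.0/2)×0.23×$127.90 = $2,047,848.14.
EOQ at $125.00 = 533.9 < 9200, so use break Q=9200: TC = 15,700×$125.00 + (15,700/9200.0)×261 + (9200.0/2)×0.23×$125.00 = $2,095,195.40.
Lowest total cost is $2,042,469.55 at Q = 525.4.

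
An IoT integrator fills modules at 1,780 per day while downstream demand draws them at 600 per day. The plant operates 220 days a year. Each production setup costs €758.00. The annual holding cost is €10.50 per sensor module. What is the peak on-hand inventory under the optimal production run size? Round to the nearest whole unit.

I_max ≈ 3,554 modules

Annual demand D = 600 × 220 = 132,000.
Production build-up factor (1 − d/p) = 1 − 600/1,780 = 0.6629.
Q* = √(2DS / (H(1 − d/p))) = √(2 × 132,000 × 758 / (10.5 × 0.6629)).
= √(200,112,000 / 6.9607) ≈ 5361.804.
Maximum inventory = Q*(1 − d/p) = 5361.804 × 0.6629 ≈ 3554.454.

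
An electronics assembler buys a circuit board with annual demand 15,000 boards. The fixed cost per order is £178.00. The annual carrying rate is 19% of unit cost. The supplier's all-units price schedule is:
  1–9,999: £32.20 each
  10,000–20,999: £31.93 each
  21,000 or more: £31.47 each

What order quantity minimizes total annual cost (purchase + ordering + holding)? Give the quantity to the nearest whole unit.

Q* ≈ 934 boards

Holding cost per unit per year at price C is H = 0.19·C.
Candidates are each tier's EOQ (if it falls in that tier) and each price-break quantity.
EOQ at £32.20 = 934.3 (feasible in tier 1): TC = 15,000×£32.20 + (15,000/934.3)×178 + (934.3/2)×0.19×£32.20 = £488,715.78.
EOQ at £31.93 = 938.2 < 10000, so use break Q=10000: TC = 15,000×£31.93 + (15,000/10000.0)×178 + (10000.0/2)×0.19×£31.93 = £509,550.50.
EOQ at £31.47 = 945.0 < 21000, so use break Q=21000: TC = 15,000×£31.47 + (15,000/21000.0)×178 + (21000.0/2)×0.19×£31.47 = £534,959.79.
Lowest total cost is £488,715.78 at Q = 934.3.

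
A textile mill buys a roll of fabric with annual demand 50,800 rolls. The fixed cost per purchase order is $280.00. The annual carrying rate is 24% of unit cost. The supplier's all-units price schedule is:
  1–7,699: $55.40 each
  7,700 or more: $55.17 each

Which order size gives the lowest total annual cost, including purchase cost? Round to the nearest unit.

Holding cost per unit per year at price C is H = 0.24·C.
For each price level, check whether its EOQ is feasible; otherwise the best quantity at that price is the breakpoint.
EOQ at $55.40 = 1462.7 (feasible in tier 1): TC = 50,800×$55.40 + (50,800/1462.7)×280 + (1462.7/2)×0.24×$55.40 = $2,833,768.51.
EOQ at $55.17 = 1465.8 < 7700, so use break Q=7700: TC = 50,800×$55.17 + (50,800/7700.0)×280 + (7700.0/2)×0.24×$55.17 = $2,855,460.35.
Lowest total cost is $2,833,768.51 at Q = 1462.7.

Q* ≈ 1,463 rolls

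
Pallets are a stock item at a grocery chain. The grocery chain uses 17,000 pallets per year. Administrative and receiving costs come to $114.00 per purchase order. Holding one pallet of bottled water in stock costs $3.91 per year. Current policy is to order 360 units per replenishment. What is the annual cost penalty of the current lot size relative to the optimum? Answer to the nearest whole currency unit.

EOQ = √(2DS/H) = √(2 × 17,000 × 114 / 3.91) ≈ 995.64.
Cost at Q* = (D/Q*)S + (Q*/2)H = √(2DSH) ≈ $3,892.96.
Cost at Q = 360: (17,000/360)×114 + (360/2)×3.91 = $5,383.33 + $703.80 = $6,087.13.
Excess = $6,087.13 − $3,892.96 = $2,194.17.

Extra cost ≈ $2,194 per year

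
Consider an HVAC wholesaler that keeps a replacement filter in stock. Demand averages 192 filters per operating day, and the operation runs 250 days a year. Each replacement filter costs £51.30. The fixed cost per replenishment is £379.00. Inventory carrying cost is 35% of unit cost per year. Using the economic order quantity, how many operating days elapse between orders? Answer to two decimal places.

Annual demand D = 192 × 250 = 48,000.
Holding cost H = 0.35 × £51.30 = £17.9550 per unit per year.
The optimal lot size = √(2DS/H) = √(2 × 48,000 × 379 / 17.955) ≈ 1423.52.
Cycle time = Q*/D × 250 = 1423.52 / 48,000 × 250 ≈ 7.414 days.

T ≈ 7.41 days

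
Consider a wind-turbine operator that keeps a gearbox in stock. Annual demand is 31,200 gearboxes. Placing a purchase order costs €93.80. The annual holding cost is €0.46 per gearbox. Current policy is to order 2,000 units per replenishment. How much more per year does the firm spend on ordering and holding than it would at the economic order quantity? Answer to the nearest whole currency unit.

Extra cost ≈ €282 per year

EOQ = √(2DS/H) = √(2 × 31,200 × 93.8 / 0.46) ≈ 3567.10.
Cost at Q* = (D/Q*)S + (Q*/2)H = √(2DSH) ≈ €1,640.86.
Cost at Q = 2,000: (31,200/2,000)×93.8 + (2,000/2)×0.46 = €1,463.28 + €460.00 = €1,923.28.
Excess = €1,923.28 − €1,640.86 = €282.42.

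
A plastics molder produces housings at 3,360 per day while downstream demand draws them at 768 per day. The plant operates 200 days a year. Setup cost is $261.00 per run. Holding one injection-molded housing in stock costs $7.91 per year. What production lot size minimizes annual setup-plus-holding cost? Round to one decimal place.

Q* ≈ 3,624.9 housings

Annual demand D = 768 × 200 = 153,600.
Production build-up factor (1 − d/p) = 1 − 768/3,360 = 0.7714.
Q* = √(2DS / (H(1 − d/p))) = √(2 × 153,600 × 261 / (7.91 × 0.7714)).
= √(80,179,200 / 6.102) ≈ 3624.889.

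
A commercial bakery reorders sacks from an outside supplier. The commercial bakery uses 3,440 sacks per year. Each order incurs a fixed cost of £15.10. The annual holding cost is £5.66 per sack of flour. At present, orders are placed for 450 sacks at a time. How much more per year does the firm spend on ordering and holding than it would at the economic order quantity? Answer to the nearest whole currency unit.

EOQ = √(2DS/H) = √(2 × 3,440 × 15.1 / 5.66) ≈ 135.48.
Cost at Q* = (D/Q*)S + (Q*/2)H = √(2DSH) ≈ £766.82.
Cost at Q = 450: (3,440/450)×15.1 + (450/2)×5.66 = £115.43 + £1,273.50 = £1,388.93.
Excess = £1,388.93 − £766.82 = £622.12.

Extra cost ≈ £622 per year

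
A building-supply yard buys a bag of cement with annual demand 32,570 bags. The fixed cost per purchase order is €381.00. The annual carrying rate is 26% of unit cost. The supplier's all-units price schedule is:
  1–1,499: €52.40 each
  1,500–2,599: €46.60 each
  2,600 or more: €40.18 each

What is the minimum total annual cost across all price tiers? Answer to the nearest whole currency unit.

TC* ≈ €1,327,016

Holding cost per unit per year at price C is H = 0.26·C.
Evaluate total cost at each tier's feasible EOQ or, if the EOQ is below the tier, at the tier's minimum quantity.
EOQ at €52.40 = 1349.7 (feasible in tier 1): TC = 32,570×€52.40 + (32,570/1349.7)×381 + (1349.7/2)×0.26×€52.40 = €1,725,056.18.
EOQ at €46.60 = 1431.2 < 1500, so use break Q=1500: TC = 32,570×€46.60 + (32,570/1500.0)×381 + (1500.0/2)×0.26×€46.60 = €1,535,121.78.
EOQ at €40.18 = 1541.3 < 2600, so use break Q=2600: TC = 32,570×€40.18 + (32,570/2600.0)×381 + (2600.0/2)×0.26×€40.18 = €1,327,016.20.
Lowest total cost among the candidates is at Q = 2600.0.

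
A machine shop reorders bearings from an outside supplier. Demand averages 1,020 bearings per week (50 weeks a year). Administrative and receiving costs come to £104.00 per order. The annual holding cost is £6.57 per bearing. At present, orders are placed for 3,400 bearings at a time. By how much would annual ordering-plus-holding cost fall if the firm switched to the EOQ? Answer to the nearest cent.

Extra cost ≈ £4,380.67 per year

Annual demand D = 1,020 × 50 = 51,000.
EOQ = √(2DS/H) = √(2 × 51,000 × 104 / 6.57) ≈ 1270.67.
Cost at Q* = (D/Q*)S + (Q*/2)H = √(2DSH) ≈ £8,348.33.
Cost at Q = 3,400: (51,000/3,400)×104 + (3,400/2)×6.57 = £1,560.00 + £11,169.00 = £12,729.00.
Excess = £12,729.00 − £8,348.33 = £4,380.67.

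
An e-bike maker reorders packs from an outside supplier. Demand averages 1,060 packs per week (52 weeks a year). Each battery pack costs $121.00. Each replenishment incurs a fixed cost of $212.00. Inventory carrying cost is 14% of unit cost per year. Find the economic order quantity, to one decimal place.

Q* ≈ 1,174.6 packs

Annual demand D = 1,060 × 52 = 55,120.
Holding cost H = 0.14 × $121.00 = $16.9400 per unit per year.
EOQ = √(2DS / H) = √(2 × 55,120 × 212 / 16.94).
= √(23,370,880 / 16.94) = √1,379,626.9185 ≈ 1174.575.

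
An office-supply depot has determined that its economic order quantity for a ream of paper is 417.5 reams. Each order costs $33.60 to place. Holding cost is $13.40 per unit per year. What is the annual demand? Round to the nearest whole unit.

D ≈ 34,757 reams per year

The basic EOQ model gives Q* = √(2DS/H); rearrange for the unknown.
From Q* = √(2DS/H): D = Q*²H / (2S) = 417.5² × 13.4 / (2 × 33.6) = 34757.496.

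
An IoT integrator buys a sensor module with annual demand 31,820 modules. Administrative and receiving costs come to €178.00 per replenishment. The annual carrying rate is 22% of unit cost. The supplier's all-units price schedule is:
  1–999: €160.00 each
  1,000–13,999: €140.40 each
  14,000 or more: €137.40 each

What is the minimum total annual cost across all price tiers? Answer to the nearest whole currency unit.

TC* ≈ €4,488,636

Holding cost per unit per year at price C is H = 0.22·C.
Candidates are each tier's EOQ (if it falls in that tier) and each price-break quantity.
EOQ at €160.00 = 567.3 (feasible in tier 1): TC = 31,820×€160.00 + (31,820/567.3)×178 + (567.3/2)×0.22×€160.00 = €5,111,168.54.
EOQ at €140.40 = 605.6 < 1000, so use break Q=1000: TC = 31,820×€140.40 + (31,820/1000.0)×178 + (1000.0/2)×0.22×€140.40 = €4,488,635.96.
EOQ at €137.40 = 612.2 < 14000, so use break Q=14000: TC = 31,820×€137.40 + (31,820/14000.0)×178 + (14000.0/2)×0.22×€137.40 = €4,584,068.57.
Lowest total cost among the candidates is at Q = 1000.0.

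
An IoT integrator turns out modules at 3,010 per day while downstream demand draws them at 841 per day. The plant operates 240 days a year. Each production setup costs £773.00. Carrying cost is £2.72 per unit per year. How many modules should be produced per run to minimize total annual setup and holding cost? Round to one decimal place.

Annual demand D = 841 × 240 = 201,840.
Production build-up factor (1 − d/p) = 1 − 841/3,010 = 0.7206.
Q* = √(2DS / (H(1 − d/p))) = √(2 × 201,840 × 773 / (2.72 × 0.7206)).
= √(312,044,640 / 1.96) ≈ 12617.618.

Q* ≈ 12,617.6 modules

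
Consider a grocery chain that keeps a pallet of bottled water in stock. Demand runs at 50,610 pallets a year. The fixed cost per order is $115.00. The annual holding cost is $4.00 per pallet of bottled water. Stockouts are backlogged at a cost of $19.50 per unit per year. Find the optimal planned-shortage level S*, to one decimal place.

With planned backorders, Q* = √(2DS/H) · √((H+B)/B).
√(2DS/H) = √(2 × 50,610 × 115 / 4) = 1705.894.
√((H+B)/B) = √((4+19.5)/19.5) = 1.0978.
Q* ≈ 1872.702.
S* = Q* · H/(H+B) = 1872.702 × 4/23.5 ≈ 318.758.

S* ≈ 318.8 pallets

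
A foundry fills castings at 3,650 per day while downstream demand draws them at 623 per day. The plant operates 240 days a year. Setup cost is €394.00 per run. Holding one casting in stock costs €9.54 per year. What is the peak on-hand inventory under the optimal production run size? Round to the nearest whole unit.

Annual demand D = 623 × 240 = 149,520.
Production build-up factor (1 − d/p) = 1 − 623/3,650 = 0.8293.
Q* = √(2DS / (H(1 − d/p))) = √(2 × 149,520 × 394 / (9.54 × 0.8293)).
= √(117,821,760 / 7.9117) ≈ 3859.036.
Maximum inventory = Q*(1 − d/p) = 3859.036 × 0.8293 ≈ 3200.356.

I_max ≈ 3,200 castings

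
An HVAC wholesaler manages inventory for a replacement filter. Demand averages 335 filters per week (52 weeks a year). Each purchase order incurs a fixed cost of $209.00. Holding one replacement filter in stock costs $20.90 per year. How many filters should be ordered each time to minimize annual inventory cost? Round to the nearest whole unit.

Q* ≈ 590 filters

Annual demand D = 335 × 52 = 17,420.
EOQ = √(2DS / H) = √(2 × 17,420 × 209 / 20.9).
= √(7,281,560 / 20.9) = √348,400 ≈ 590.254.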